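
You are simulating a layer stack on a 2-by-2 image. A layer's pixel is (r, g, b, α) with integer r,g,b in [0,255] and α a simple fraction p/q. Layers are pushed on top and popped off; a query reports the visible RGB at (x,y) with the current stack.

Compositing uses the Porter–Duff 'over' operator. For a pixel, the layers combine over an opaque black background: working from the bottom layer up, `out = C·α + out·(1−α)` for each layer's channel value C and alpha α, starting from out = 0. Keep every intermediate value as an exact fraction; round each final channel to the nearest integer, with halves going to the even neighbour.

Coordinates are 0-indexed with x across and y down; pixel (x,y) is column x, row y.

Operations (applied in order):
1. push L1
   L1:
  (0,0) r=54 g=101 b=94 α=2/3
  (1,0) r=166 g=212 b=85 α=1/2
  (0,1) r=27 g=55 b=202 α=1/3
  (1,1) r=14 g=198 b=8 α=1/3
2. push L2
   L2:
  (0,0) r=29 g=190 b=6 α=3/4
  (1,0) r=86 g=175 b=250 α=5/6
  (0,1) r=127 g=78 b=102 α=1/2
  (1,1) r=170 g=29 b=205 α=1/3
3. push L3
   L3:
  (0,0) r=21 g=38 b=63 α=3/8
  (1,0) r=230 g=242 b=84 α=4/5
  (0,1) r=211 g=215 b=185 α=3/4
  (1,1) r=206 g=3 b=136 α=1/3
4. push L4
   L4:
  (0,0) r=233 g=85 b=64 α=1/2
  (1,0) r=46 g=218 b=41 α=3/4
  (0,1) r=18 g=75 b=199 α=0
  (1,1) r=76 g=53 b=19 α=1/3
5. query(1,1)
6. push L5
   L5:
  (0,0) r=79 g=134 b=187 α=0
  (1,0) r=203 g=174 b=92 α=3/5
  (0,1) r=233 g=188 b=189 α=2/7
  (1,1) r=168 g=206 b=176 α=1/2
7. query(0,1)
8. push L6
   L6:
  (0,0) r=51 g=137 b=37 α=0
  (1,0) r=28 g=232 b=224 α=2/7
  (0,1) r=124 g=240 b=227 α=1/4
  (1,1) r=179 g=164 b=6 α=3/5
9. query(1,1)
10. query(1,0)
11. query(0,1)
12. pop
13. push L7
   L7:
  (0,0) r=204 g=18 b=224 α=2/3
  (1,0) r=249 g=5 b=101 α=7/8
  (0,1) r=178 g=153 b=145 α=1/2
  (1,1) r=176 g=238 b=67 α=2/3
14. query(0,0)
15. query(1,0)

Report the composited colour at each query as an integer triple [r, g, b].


(1,1) stack=L1,L2,L3,L4; from [0,0,0]:
+L1 (α=1/3) → [14/3, 66, 8/3]
+L2 (α=1/3) → [538/9, 161/3, 631/9]
+L3 (α=1/3) → [2930/27, 331/9, 2486/27]
+L4 (α=1/3) → [7912/81, 1139/27, 5485/81]
rounded: [98, 42, 68]

query (0,1) [L1,L2,L3,L4,L5] — begin 0,0,0
+L1 (α=1/3) → [9, 55/3, 202/3]
+L2 (α=1/2) → [68, 289/6, 254/3]
+L3 (α=3/4) → [701/4, 4159/24, 1919/12]
+L4 (α=0) → [701/4, 4159/24, 1919/12]
+L5 (α=2/7) → [767/4, 29819/168, 14131/84]
→ [192, 177, 168]

query (1,1) [L1,L2,L3,L4,L5,L6] — begin 0,0,0
L1 α=1/3: [14/3, 66, 8/3]
L2 α=1/3: [538/9, 161/3, 631/9]
L3 α=1/3: [2930/27, 331/9, 2486/27]
L4 α=1/3: [7912/81, 1139/27, 5485/81]
L5 α=1/2: [10760/81, 6701/54, 19741/162]
L6 α=3/5: [65017/405, 3997/27, 21199/405]
= [161, 148, 52]

query (1,0) [L1,L2,L3,L4,L5,L6] — begin 0,0,0
after L1 α=1/2: [83, 106, 85/2]
after L2 α=5/6: [171/2, 327/2, 2585/12]
after L3 α=4/5: [2011/10, 2263/10, 6617/60]
after L4 α=3/4: [3391/40, 8803/40, 13997/240]
after L5 α=3/5: [15571/100, 19243/100, 47117/600]
after L6 α=2/7: [16691/140, 28523/140, 14411/120]
= [119, 204, 120]

query (0,1) [L1,L2,L3,L4,L5,L6] — begin 0,0,0
after L1 α=1/3: [9, 55/3, 202/3]
after L2 α=1/2: [68, 289/6, 254/3]
after L3 α=3/4: [701/4, 4159/24, 1919/12]
after L4 α=0: [701/4, 4159/24, 1919/12]
after L5 α=2/7: [767/4, 29819/168, 14131/84]
after L6 α=1/4: [2797/16, 43259/224, 20487/112]
= [175, 193, 183]

(0,0) stack=L1,L2,L3,L4,L5,L7; from [0,0,0]:
+L1 (α=2/3) → [36, 202/3, 188/3]
+L2 (α=3/4) → [123/4, 478/3, 121/6]
+L3 (α=3/8) → [867/32, 683/6, 1739/48]
+L4 (α=1/2) → [8323/64, 1193/12, 4811/96]
+L5 (α=0) → [8323/64, 1193/12, 4811/96]
+L7 (α=2/3) → [34435/192, 1625/36, 47819/288]
→ [179, 45, 166]

query (1,0) [L1,L2,L3,L4,L5,L7] — begin 0,0,0
after L1 α=1/2: [83, 106, 85/2]
after L2 α=5/6: [171/2, 327/2, 2585/12]
after L3 α=4/5: [2011/10, 2263/10, 6617/60]
after L4 α=3/4: [3391/40, 8803/40, 13997/240]
after L5 α=3/5: [15571/100, 19243/100, 47117/600]
after L7 α=7/8: [189871/800, 22743/800, 471317/4800]
= [237, 28, 98]


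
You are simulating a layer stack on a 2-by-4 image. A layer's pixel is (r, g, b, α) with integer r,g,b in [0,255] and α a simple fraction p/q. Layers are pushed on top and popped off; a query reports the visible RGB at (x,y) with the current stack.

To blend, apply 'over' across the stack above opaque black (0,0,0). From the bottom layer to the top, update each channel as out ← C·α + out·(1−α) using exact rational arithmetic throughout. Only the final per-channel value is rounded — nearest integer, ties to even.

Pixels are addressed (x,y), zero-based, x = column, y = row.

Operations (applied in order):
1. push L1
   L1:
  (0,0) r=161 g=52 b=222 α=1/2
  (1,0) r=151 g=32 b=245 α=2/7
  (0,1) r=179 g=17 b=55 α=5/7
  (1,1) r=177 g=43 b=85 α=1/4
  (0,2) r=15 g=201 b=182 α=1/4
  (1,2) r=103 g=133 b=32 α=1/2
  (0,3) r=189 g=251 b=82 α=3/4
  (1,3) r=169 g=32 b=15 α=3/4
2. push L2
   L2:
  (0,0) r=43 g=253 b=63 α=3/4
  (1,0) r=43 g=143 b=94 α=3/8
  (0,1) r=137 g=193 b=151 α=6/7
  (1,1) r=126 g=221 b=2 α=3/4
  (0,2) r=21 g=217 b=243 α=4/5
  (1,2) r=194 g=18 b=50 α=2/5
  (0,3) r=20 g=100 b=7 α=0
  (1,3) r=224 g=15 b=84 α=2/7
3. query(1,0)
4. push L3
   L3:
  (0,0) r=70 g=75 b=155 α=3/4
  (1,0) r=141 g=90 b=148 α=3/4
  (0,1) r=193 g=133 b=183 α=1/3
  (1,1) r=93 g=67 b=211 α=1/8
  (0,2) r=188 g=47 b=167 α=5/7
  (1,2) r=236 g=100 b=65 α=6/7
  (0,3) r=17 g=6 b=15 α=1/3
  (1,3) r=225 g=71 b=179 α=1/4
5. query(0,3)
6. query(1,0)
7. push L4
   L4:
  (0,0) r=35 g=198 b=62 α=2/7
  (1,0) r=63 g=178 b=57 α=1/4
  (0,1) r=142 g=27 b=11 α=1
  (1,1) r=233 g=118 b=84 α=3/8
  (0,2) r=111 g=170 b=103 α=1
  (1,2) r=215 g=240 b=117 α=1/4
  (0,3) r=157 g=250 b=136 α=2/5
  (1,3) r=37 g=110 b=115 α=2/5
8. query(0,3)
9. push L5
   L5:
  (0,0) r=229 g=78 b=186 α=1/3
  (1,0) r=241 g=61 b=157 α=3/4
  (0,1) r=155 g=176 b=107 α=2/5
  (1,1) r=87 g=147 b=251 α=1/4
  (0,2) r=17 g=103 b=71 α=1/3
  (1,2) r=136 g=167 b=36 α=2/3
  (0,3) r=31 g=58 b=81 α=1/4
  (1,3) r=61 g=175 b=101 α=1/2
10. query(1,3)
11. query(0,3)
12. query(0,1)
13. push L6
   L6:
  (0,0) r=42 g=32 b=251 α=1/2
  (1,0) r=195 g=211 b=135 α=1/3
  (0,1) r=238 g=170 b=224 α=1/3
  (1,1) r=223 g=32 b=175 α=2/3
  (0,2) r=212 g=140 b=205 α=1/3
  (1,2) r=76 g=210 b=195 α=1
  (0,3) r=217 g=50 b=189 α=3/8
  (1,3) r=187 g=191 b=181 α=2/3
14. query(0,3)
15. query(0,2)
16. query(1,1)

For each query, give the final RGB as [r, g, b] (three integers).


query (1,0) [L1,L2] — begin 0,0,0
L1 α=2/7: [302/7, 64/7, 70]
L2 α=3/8: [2413/56, 3323/56, 79]
→ [43, 59, 79]

at x=0,y=3 over L1,L2,L3:
+L1 (α=3/4) → [567/4, 753/4, 123/2]
+L2 (α=0) → [567/4, 753/4, 123/2]
+L3 (α=1/3) → [601/6, 255/2, 46]
rounded: [100, 128, 46]

(1,0) stack=L1,L2,L3; from [0,0,0]:
after L1 α=2/7: [302/7, 64/7, 70]
after L2 α=3/8: [2413/56, 3323/56, 79]
after L3 α=3/4: [26101/224, 18443/224, 523/4]
rounded: [117, 82, 131]

query (0,3) [L1,L2,L3,L4] — begin 0,0,0
L1 α=3/4: [567/4, 753/4, 123/2]
L2 α=0: [567/4, 753/4, 123/2]
L3 α=1/3: [601/6, 255/2, 46]
L4 α=2/5: [1229/10, 353/2, 82]
→ [123, 176, 82]

(1,3) stack=L1,L2,L3,L4,L5; from [0,0,0]:
+L1 (α=3/4) → [507/4, 24, 45/4]
+L2 (α=2/7) → [4327/28, 150/7, 897/28]
+L3 (α=1/4) → [19281/112, 947/28, 7703/112]
+L4 (α=2/5) → [66131/560, 9001/140, 48869/560]
+L5 (α=1/2) → [100291/1120, 33501/280, 105429/1120]
= [90, 120, 94]

at x=0,y=3 over L1,L2,L3,L4,L5:
+L1 (α=3/4) → [567/4, 753/4, 123/2]
+L2 (α=0) → [567/4, 753/4, 123/2]
+L3 (α=1/3) → [601/6, 255/2, 46]
+L4 (α=2/5) → [1229/10, 353/2, 82]
+L5 (α=1/4) → [3997/40, 1175/8, 327/4]
= [100, 147, 82]

query (0,1) [L1,L2,L3,L4,L5] — begin 0,0,0
L1 α=5/7: [895/7, 85/7, 275/7]
L2 α=6/7: [6649/49, 8191/49, 6617/49]
L3 α=1/3: [7585/49, 7633/49, 22201/147]
L4 α=1: [142, 27, 11]
L5 α=2/5: [736/5, 433/5, 247/5]
= [147, 87, 49]

(0,3) stack=L1,L2,L3,L4,L5,L6; from [0,0,0]:
L1 α=3/4: [567/4, 753/4, 123/2]
L2 α=0: [567/4, 753/4, 123/2]
L3 α=1/3: [601/6, 255/2, 46]
L4 α=2/5: [1229/10, 353/2, 82]
L5 α=1/4: [3997/40, 1175/8, 327/4]
L6 α=3/8: [9205/64, 7075/64, 3903/32]
rounded: [144, 111, 122]

at x=0,y=2 over L1,L2,L3,L4,L5,L6:
L1 α=1/4: [15/4, 201/4, 91/2]
L2 α=4/5: [351/20, 3673/20, 407/2]
L3 α=5/7: [1393/10, 6023/70, 1242/7]
L4 α=1: [111, 170, 103]
L5 α=1/3: [239/3, 443/3, 277/3]
L6 α=1/3: [1114/9, 1306/9, 1169/9]
= [124, 145, 130]

at x=1,y=1 over L1,L2,L3,L4,L5,L6:
+L1 (α=1/4) → [177/4, 43/4, 85/4]
+L2 (α=3/4) → [1689/16, 2695/16, 109/16]
+L3 (α=1/8) → [13311/128, 19937/128, 4139/128]
+L4 (α=3/8) → [156027/1024, 144997/1024, 52951/1024]
+L5 (α=1/4) → [557169/4096, 585519/4096, 415877/4096]
+L6 (α=2/3) → [2383985/12288, 847663/12288, 1849477/12288]
= [194, 69, 151]


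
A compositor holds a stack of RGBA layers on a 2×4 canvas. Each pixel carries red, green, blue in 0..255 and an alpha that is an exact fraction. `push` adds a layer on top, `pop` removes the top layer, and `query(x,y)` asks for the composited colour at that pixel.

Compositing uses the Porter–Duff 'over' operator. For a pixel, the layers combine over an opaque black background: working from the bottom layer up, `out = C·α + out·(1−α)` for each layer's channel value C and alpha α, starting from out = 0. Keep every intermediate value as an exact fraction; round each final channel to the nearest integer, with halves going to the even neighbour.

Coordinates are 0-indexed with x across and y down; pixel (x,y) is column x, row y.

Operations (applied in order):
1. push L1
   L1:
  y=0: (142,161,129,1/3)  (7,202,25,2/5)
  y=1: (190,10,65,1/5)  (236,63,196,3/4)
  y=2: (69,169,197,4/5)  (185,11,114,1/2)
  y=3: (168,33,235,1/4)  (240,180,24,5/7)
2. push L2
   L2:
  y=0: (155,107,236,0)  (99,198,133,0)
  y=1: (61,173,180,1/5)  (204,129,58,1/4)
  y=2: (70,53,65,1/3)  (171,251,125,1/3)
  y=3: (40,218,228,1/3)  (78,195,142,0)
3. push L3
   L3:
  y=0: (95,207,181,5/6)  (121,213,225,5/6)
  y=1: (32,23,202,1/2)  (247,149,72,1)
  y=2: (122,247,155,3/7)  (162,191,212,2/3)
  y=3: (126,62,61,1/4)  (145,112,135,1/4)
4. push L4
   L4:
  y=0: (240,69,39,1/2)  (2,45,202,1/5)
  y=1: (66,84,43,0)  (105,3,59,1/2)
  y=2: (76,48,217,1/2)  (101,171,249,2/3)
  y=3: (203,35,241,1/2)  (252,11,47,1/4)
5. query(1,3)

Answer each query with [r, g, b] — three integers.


(1,3) stack=L1,L2,L3,L4; from [0,0,0]:
after L1 α=5/7: [1200/7, 900/7, 120/7]
after L2 α=0: [1200/7, 900/7, 120/7]
after L3 α=1/4: [4615/28, 871/7, 1305/28]
after L4 α=1/4: [20901/112, 1345/14, 5231/112]
rounded: [187, 96, 47]


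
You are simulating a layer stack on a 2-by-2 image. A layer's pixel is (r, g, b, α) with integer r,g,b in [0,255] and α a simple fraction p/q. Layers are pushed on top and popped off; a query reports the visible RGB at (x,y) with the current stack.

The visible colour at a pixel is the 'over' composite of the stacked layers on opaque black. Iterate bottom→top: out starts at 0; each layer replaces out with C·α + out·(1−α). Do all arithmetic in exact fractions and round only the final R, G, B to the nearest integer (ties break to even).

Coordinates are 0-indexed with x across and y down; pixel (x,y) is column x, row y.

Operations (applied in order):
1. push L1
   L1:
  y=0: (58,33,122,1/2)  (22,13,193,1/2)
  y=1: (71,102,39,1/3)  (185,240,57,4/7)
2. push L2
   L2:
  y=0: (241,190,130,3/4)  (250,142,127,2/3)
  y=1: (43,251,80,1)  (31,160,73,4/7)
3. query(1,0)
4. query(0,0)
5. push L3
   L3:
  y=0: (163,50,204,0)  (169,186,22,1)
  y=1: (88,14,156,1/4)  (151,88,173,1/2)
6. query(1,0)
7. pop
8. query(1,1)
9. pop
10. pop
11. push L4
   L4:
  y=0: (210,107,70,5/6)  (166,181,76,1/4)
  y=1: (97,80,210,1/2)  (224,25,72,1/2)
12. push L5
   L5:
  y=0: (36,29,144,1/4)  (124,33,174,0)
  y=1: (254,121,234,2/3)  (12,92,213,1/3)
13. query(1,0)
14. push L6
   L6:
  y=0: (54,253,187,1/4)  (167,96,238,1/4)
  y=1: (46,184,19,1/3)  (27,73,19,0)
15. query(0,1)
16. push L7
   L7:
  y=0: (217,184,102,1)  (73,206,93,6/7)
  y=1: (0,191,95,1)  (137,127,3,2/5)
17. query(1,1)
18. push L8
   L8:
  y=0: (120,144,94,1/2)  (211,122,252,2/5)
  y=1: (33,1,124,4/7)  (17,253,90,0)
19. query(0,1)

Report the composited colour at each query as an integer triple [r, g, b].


at x=1,y=0 over L1,L2:
after L1 α=1/2: [11, 13/2, 193/2]
after L2 α=2/3: [511/3, 581/6, 701/6]
rounded: [170, 97, 117]

query (0,0) [L1,L2] — begin 0,0,0
after L1 α=1/2: [29, 33/2, 61]
after L2 α=3/4: [188, 1173/8, 451/4]
rounded: [188, 147, 113]

(1,0) stack=L1,L2,L3; from [0,0,0]:
L1 α=1/2: [11, 13/2, 193/2]
L2 α=2/3: [511/3, 581/6, 701/6]
L3 α=1: [169, 186, 22]
rounded: [169, 186, 22]

at x=1,y=1 over L1,L2:
L1 α=4/7: [740/7, 960/7, 228/7]
L2 α=4/7: [3088/49, 7360/49, 2728/49]
rounded: [63, 150, 56]

query (1,0) [L4,L5] — begin 0,0,0
after L4 α=1/4: [83/2, 181/4, 19]
after L5 α=0: [83/2, 181/4, 19]
rounded: [42, 45, 19]

query (0,1) [L4,L5,L6] — begin 0,0,0
+L4 (α=1/2) → [97/2, 40, 105]
+L5 (α=2/3) → [371/2, 94, 191]
+L6 (α=1/3) → [139, 124, 401/3]
rounded: [139, 124, 134]

at x=1,y=1 over L4,L5,L6,L7:
L4 α=1/2: [112, 25/2, 36]
L5 α=1/3: [236/3, 39, 95]
L6 α=0: [236/3, 39, 95]
L7 α=2/5: [102, 371/5, 291/5]
rounded: [102, 74, 58]

at x=0,y=1 over L4,L5,L6,L7,L8:
L4 α=1/2: [97/2, 40, 105]
L5 α=2/3: [371/2, 94, 191]
L6 α=1/3: [139, 124, 401/3]
L7 α=1: [0, 191, 95]
L8 α=4/7: [132/7, 577/7, 781/7]
rounded: [19, 82, 112]


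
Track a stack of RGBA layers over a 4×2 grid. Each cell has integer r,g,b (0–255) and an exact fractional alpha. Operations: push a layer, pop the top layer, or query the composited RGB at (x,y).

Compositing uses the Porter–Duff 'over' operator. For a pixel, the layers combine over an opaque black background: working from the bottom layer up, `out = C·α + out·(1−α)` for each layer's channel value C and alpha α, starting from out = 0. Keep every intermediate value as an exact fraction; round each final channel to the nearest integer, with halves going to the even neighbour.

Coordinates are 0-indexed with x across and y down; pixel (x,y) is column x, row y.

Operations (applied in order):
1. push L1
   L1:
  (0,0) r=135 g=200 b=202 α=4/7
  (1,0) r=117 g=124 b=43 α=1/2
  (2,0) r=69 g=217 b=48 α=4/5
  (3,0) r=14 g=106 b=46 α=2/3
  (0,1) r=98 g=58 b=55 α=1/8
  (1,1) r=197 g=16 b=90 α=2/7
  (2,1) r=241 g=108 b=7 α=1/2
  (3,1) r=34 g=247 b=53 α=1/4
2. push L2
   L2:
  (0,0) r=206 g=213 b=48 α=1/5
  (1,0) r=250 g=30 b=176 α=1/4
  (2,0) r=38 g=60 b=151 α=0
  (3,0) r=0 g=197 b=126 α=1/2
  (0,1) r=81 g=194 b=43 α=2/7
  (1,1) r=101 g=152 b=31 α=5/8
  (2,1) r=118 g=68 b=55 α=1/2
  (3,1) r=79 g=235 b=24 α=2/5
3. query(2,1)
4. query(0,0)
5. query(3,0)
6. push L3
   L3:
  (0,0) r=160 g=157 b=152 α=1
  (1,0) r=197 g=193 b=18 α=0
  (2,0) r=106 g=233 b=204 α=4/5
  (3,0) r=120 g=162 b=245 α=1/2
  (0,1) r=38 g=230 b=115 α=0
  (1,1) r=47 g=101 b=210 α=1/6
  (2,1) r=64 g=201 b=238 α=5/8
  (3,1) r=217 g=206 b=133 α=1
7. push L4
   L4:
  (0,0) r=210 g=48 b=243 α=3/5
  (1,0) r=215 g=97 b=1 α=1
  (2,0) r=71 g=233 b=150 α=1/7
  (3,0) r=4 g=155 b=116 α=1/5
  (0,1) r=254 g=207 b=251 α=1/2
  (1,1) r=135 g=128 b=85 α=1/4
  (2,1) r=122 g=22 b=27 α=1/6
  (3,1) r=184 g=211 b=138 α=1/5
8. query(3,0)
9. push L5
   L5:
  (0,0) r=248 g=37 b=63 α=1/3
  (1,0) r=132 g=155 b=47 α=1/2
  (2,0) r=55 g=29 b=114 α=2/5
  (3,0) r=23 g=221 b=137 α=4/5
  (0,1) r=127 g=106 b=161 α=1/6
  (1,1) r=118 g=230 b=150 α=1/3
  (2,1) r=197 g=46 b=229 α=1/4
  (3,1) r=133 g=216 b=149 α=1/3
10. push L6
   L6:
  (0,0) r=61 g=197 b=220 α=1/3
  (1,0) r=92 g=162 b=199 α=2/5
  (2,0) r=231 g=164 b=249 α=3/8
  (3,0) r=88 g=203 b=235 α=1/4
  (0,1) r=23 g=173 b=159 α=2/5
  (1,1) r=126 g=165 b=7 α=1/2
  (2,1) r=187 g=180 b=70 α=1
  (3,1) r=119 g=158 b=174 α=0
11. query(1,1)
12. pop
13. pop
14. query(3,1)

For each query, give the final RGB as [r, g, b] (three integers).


at x=2,y=1 over L1,L2:
after L1 α=1/2: [241/2, 54, 7/2]
after L2 α=1/2: [477/4, 61, 117/4]
= [119, 61, 29]

query (0,0) [L1,L2] — begin 0,0,0
after L1 α=4/7: [540/7, 800/7, 808/7]
after L2 α=1/5: [3602/35, 4691/35, 3568/35]
rounded: [103, 134, 102]

query (3,0) [L1,L2] — begin 0,0,0
L1 α=2/3: [28/3, 212/3, 92/3]
L2 α=1/2: [14/3, 803/6, 235/3]
→ [5, 134, 78]

(3,0) stack=L1,L2,L3,L4; from [0,0,0]:
+L1 (α=2/3) → [28/3, 212/3, 92/3]
+L2 (α=1/2) → [14/3, 803/6, 235/3]
+L3 (α=1/2) → [187/3, 1775/12, 485/3]
+L4 (α=1/5) → [152/3, 448/3, 2288/15]
= [51, 149, 153]

(1,1) stack=L1,L2,L3,L4,L5,L6; from [0,0,0]:
+L1 (α=2/7) → [394/7, 32/7, 180/7]
+L2 (α=5/8) → [4717/56, 677/7, 1625/56]
+L3 (α=1/6) → [8739/112, 682/7, 19885/336]
+L4 (α=1/4) → [41337/448, 1471/14, 29405/448]
+L5 (α=1/3) → [67769/672, 1027/7, 63005/672]
+L6 (α=1/2) → [152441/1344, 1091/7, 67709/1344]
rounded: [113, 156, 50]

query (3,1) [L1,L2,L3,L4] — begin 0,0,0
after L1 α=1/4: [17/2, 247/4, 53/4]
after L2 α=2/5: [367/10, 2621/20, 351/20]
after L3 α=1: [217, 206, 133]
after L4 α=1/5: [1052/5, 207, 134]
→ [210, 207, 134]


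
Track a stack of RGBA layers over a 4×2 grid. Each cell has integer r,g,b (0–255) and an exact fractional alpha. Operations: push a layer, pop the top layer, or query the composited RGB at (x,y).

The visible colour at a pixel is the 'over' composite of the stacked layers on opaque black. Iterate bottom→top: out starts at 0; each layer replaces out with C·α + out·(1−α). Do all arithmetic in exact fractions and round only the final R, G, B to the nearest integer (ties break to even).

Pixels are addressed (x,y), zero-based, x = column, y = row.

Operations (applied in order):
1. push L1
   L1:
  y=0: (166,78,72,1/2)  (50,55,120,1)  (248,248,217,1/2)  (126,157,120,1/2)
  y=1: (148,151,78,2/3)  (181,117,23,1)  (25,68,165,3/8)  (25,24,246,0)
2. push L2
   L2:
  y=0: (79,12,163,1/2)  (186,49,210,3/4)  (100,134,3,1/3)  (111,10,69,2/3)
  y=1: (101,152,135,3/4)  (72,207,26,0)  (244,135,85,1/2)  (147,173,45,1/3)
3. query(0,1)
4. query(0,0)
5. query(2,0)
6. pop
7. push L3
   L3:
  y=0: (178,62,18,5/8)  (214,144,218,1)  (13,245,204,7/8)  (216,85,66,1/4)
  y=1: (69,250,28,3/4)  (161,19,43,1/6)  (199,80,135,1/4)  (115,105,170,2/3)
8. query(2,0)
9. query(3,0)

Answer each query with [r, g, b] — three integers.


at x=0,y=1 over L1,L2:
+L1 (α=2/3) → [296/3, 302/3, 52]
+L2 (α=3/4) → [1205/12, 835/6, 457/4]
→ [100, 139, 114]

query (0,0) [L1,L2] — begin 0,0,0
+L1 (α=1/2) → [83, 39, 36]
+L2 (α=1/2) → [81, 51/2, 199/2]
rounded: [81, 26, 100]

query (2,0) [L1,L2] — begin 0,0,0
after L1 α=1/2: [124, 124, 217/2]
after L2 α=1/3: [116, 382/3, 220/3]
rounded: [116, 127, 73]

query (2,0) [L1,L3] — begin 0,0,0
L1 α=1/2: [124, 124, 217/2]
L3 α=7/8: [215/8, 1839/8, 3073/16]
rounded: [27, 230, 192]

query (3,0) [L1,L3] — begin 0,0,0
+L1 (α=1/2) → [63, 157/2, 60]
+L3 (α=1/4) → [405/4, 641/8, 123/2]
→ [101, 80, 62]


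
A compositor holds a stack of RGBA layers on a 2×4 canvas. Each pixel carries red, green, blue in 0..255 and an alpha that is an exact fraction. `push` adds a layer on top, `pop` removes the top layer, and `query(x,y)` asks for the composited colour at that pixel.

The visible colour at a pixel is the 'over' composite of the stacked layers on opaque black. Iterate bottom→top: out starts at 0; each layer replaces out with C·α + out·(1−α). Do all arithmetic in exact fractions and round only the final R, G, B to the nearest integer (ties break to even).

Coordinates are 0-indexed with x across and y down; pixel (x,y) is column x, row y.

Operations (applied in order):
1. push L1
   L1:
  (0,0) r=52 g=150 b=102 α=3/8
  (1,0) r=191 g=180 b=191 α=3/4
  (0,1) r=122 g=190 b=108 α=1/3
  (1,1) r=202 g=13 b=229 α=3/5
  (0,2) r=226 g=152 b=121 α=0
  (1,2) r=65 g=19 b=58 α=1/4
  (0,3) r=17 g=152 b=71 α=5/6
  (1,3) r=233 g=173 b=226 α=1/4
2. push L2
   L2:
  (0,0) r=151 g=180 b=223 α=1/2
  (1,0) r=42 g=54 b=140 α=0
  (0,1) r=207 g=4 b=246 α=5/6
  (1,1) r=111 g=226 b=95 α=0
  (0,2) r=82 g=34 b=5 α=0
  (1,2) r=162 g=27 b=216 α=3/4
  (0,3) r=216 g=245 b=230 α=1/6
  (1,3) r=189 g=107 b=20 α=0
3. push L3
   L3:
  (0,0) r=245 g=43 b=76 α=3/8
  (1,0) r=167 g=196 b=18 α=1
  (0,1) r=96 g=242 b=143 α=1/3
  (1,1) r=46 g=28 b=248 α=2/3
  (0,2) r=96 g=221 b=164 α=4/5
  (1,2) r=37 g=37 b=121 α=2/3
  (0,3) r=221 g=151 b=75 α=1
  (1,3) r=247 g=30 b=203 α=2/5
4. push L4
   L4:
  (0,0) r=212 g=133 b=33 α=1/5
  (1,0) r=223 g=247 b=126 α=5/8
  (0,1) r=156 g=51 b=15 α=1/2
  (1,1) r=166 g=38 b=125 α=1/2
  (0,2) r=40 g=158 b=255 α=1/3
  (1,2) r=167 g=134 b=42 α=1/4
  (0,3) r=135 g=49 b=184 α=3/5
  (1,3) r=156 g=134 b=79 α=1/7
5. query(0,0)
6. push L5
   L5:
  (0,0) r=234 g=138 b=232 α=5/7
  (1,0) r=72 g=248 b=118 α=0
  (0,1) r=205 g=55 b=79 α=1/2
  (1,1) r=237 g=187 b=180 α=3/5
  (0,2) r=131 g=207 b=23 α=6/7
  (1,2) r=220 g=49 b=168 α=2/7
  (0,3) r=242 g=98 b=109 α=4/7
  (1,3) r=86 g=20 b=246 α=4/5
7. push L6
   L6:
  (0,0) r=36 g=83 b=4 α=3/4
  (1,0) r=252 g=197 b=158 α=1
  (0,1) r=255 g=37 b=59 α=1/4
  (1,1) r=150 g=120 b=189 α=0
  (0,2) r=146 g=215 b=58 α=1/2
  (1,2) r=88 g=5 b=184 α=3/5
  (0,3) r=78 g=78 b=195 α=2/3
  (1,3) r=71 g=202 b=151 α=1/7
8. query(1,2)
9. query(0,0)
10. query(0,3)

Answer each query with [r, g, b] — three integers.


query (0,0) [L1,L2,L3,L4] — begin 0,0,0
after L1 α=3/8: [39/2, 225/4, 153/4]
after L2 α=1/2: [341/4, 945/8, 1045/8]
after L3 α=3/8: [4645/32, 5757/64, 7049/64]
after L4 α=1/5: [6341/40, 1577/16, 7577/80]
→ [159, 99, 95]

at x=1,y=2 over L1,L2,L3,L4,L5,L6:
after L1 α=1/4: [65/4, 19/4, 29/2]
after L2 α=3/4: [2009/16, 343/16, 1325/8]
after L3 α=2/3: [3193/48, 509/16, 1087/8]
after L4 α=1/4: [5865/64, 3671/64, 3597/32]
after L5 α=2/7: [57485/448, 24627/448, 28737/224]
after L6 α=3/5: [116621/1120, 27987/1120, 90561/560]
rounded: [104, 25, 162]

query (0,0) [L1,L2,L3,L4,L5,L6] — begin 0,0,0
+L1 (α=3/8) → [39/2, 225/4, 153/4]
+L2 (α=1/2) → [341/4, 945/8, 1045/8]
+L3 (α=3/8) → [4645/32, 5757/64, 7049/64]
+L4 (α=1/5) → [6341/40, 1577/16, 7577/80]
+L5 (α=5/7) → [29741/140, 7097/56, 7711/40]
+L6 (α=3/4) → [44861/560, 21041/224, 8191/160]
rounded: [80, 94, 51]

query (0,3) [L1,L2,L3,L4,L5,L6] — begin 0,0,0
L1 α=5/6: [85/6, 380/3, 355/6]
L2 α=1/6: [1721/36, 2635/18, 3155/36]
L3 α=1: [221, 151, 75]
L4 α=3/5: [847/5, 449/5, 702/5]
L5 α=4/7: [7381/35, 3307/35, 4286/35]
L6 α=2/3: [12841/105, 8767/105, 17936/105]
rounded: [122, 83, 171]


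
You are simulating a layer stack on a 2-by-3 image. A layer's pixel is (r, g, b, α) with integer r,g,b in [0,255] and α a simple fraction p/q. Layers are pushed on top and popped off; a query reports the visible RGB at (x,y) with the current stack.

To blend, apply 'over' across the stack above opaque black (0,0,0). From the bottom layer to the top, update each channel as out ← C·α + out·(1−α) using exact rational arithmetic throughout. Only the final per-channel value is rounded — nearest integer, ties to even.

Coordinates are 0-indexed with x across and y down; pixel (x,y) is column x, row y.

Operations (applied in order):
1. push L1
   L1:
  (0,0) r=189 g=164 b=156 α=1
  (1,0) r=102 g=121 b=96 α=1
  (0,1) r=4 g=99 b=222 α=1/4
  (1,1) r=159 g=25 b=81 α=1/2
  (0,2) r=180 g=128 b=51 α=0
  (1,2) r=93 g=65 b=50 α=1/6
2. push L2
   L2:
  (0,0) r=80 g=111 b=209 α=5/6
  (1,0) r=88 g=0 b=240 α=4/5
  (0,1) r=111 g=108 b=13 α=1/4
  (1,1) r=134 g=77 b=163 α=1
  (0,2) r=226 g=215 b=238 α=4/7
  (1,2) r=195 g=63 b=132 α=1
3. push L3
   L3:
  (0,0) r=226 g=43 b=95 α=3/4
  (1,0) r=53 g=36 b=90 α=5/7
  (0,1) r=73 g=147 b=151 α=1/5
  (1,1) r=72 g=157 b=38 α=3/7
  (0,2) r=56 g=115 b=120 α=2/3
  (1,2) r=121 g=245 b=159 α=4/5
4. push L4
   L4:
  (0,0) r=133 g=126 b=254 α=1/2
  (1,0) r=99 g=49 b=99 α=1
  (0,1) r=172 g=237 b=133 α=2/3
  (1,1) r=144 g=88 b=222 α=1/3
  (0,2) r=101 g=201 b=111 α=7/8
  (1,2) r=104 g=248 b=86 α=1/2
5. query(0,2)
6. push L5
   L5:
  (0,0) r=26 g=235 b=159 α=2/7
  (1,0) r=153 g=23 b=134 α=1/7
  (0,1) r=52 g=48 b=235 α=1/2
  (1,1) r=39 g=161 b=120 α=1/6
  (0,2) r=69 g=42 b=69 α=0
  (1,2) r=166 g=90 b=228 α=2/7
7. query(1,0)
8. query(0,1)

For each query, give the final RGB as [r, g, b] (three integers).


at x=0,y=2 over L1,L2,L3,L4:
+L1 (α=0) → [0, 0, 0]
+L2 (α=4/7) → [904/7, 860/7, 136]
+L3 (α=2/3) → [1688/21, 2470/21, 376/3]
+L4 (α=7/8) → [16535/168, 32017/168, 2707/24]
= [98, 191, 113]

(1,0) stack=L1,L2,L3,L4,L5; from [0,0,0]:
after L1 α=1: [102, 121, 96]
after L2 α=4/5: [454/5, 121/5, 1056/5]
after L3 α=5/7: [319/5, 1142/35, 4362/35]
after L4 α=1: [99, 49, 99]
after L5 α=1/7: [747/7, 317/7, 104]
→ [107, 45, 104]

(0,1) stack=L1,L2,L3,L4,L5; from [0,0,0]:
+L1 (α=1/4) → [1, 99/4, 111/2]
+L2 (α=1/4) → [57/2, 729/16, 359/8]
+L3 (α=1/5) → [187/5, 1317/20, 661/10]
+L4 (α=2/3) → [1907/15, 3599/20, 1107/10]
+L5 (α=1/2) → [2687/30, 4559/40, 3457/20]
→ [90, 114, 173]


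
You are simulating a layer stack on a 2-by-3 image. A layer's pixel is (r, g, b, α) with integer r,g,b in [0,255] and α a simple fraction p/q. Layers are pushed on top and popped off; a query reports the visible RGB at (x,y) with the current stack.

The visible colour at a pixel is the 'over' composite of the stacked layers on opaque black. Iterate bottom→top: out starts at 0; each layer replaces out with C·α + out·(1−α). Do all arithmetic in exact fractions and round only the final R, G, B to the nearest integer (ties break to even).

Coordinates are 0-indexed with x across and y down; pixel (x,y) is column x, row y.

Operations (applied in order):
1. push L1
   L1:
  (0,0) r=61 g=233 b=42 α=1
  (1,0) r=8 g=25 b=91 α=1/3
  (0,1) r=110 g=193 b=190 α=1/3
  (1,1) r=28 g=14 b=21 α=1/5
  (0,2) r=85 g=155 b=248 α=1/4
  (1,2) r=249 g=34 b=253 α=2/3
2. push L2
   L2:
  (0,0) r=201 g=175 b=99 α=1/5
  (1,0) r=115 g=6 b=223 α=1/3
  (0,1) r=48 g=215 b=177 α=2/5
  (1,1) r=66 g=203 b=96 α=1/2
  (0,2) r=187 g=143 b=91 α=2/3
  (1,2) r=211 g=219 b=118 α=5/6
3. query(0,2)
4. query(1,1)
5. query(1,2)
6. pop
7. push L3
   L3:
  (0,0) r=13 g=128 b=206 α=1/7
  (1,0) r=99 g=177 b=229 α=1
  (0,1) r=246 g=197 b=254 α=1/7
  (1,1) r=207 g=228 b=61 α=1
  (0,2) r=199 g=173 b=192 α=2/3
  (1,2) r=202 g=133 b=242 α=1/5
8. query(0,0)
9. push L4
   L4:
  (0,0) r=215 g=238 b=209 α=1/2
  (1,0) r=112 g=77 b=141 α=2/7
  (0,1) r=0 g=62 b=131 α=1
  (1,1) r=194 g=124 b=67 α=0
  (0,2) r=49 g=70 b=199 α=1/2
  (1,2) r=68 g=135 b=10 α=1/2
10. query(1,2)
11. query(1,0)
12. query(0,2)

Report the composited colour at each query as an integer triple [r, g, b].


at x=0,y=2 over L1,L2:
L1 α=1/4: [85/4, 155/4, 62]
L2 α=2/3: [527/4, 433/4, 244/3]
rounded: [132, 108, 81]

(1,1) stack=L1,L2; from [0,0,0]:
L1 α=1/5: [28/5, 14/5, 21/5]
L2 α=1/2: [179/5, 1029/10, 501/10]
rounded: [36, 103, 50]

query (1,2) [L1,L2] — begin 0,0,0
+L1 (α=2/3) → [166, 68/3, 506/3]
+L2 (α=5/6) → [407/2, 3353/18, 1138/9]
→ [204, 186, 126]

at x=0,y=0 over L1,L3:
+L1 (α=1) → [61, 233, 42]
+L3 (α=1/7) → [379/7, 218, 458/7]
→ [54, 218, 65]

at x=1,y=2 over L1,L3,L4:
+L1 (α=2/3) → [166, 68/3, 506/3]
+L3 (α=1/5) → [866/5, 671/15, 550/3]
+L4 (α=1/2) → [603/5, 1348/15, 290/3]
→ [121, 90, 97]

query (1,0) [L1,L3,L4] — begin 0,0,0
L1 α=1/3: [8/3, 25/3, 91/3]
L3 α=1: [99, 177, 229]
L4 α=2/7: [719/7, 1039/7, 1427/7]
= [103, 148, 204]

(0,2) stack=L1,L3,L4; from [0,0,0]:
L1 α=1/4: [85/4, 155/4, 62]
L3 α=2/3: [559/4, 513/4, 446/3]
L4 α=1/2: [755/8, 793/8, 1043/6]
→ [94, 99, 174]


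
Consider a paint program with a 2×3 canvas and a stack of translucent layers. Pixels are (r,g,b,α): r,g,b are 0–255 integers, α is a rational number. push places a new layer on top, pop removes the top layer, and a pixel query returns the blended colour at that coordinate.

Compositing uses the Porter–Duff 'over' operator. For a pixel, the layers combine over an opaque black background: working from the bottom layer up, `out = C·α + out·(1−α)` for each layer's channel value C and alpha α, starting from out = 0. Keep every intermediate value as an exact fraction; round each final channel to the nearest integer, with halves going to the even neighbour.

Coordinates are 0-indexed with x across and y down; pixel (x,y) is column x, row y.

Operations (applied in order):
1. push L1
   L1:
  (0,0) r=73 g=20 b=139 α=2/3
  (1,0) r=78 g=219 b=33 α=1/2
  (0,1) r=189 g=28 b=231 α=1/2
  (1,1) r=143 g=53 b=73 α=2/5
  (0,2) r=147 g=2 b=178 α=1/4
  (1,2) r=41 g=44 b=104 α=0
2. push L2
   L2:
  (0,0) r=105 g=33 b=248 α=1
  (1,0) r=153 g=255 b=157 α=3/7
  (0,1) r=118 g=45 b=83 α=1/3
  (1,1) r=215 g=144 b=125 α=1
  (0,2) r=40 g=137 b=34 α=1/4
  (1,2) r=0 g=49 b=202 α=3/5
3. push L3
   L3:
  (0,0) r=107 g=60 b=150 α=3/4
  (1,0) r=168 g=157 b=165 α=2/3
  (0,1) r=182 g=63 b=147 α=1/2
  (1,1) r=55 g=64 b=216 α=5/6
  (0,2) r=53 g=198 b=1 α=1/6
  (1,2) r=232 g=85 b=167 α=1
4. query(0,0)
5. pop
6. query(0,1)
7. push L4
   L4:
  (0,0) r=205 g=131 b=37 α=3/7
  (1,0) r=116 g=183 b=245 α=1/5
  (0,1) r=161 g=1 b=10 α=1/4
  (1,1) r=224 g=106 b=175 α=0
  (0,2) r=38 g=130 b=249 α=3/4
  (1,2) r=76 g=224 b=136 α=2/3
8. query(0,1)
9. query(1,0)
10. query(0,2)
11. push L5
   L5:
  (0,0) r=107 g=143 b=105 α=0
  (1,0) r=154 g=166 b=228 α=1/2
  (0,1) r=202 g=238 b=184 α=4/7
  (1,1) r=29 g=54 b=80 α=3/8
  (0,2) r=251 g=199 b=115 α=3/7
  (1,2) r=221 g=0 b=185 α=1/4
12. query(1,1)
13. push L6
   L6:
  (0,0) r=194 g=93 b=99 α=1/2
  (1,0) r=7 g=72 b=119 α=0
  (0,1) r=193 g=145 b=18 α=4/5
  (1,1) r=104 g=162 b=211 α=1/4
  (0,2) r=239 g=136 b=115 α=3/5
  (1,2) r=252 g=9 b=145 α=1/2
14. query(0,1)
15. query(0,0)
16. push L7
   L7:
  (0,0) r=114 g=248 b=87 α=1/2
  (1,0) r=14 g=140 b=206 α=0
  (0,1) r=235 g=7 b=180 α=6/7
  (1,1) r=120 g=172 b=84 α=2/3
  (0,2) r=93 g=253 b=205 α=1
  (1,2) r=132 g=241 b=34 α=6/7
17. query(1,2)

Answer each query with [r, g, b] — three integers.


query (0,0) [L1,L2,L3] — begin 0,0,0
L1 α=2/3: [146/3, 40/3, 278/3]
L2 α=1: [105, 33, 248]
L3 α=3/4: [213/2, 213/4, 349/2]
→ [106, 53, 174]

at x=0,y=1 over L1,L2:
L1 α=1/2: [189/2, 14, 231/2]
L2 α=1/3: [307/3, 73/3, 314/3]
→ [102, 24, 105]

(0,1) stack=L1,L2,L4; from [0,0,0]:
+L1 (α=1/2) → [189/2, 14, 231/2]
+L2 (α=1/3) → [307/3, 73/3, 314/3]
+L4 (α=1/4) → [117, 37/2, 81]
→ [117, 18, 81]

(1,0) stack=L1,L2,L4; from [0,0,0]:
L1 α=1/2: [39, 219/2, 33/2]
L2 α=3/7: [615/7, 1203/7, 537/7]
L4 α=1/5: [3272/35, 6093/35, 3863/35]
rounded: [93, 174, 110]

(0,2) stack=L1,L2,L4; from [0,0,0]:
+L1 (α=1/4) → [147/4, 1/2, 89/2]
+L2 (α=1/4) → [601/16, 277/8, 335/8]
+L4 (α=3/4) → [2425/64, 3397/32, 6311/32]
rounded: [38, 106, 197]

(1,1) stack=L1,L2,L4,L5; from [0,0,0]:
after L1 α=2/5: [286/5, 106/5, 146/5]
after L2 α=1: [215, 144, 125]
after L4 α=0: [215, 144, 125]
after L5 α=3/8: [581/4, 441/4, 865/8]
= [145, 110, 108]

at x=0,y=1 over L1,L2,L4,L5,L6:
L1 α=1/2: [189/2, 14, 231/2]
L2 α=1/3: [307/3, 73/3, 314/3]
L4 α=1/4: [117, 37/2, 81]
L5 α=4/7: [1159/7, 2015/14, 979/7]
L6 α=4/5: [6563/35, 2027/14, 1483/35]
rounded: [188, 145, 42]

(0,0) stack=L1,L2,L4,L5,L6; from [0,0,0]:
after L1 α=2/3: [146/3, 40/3, 278/3]
after L2 α=1: [105, 33, 248]
after L4 α=3/7: [1035/7, 75, 1103/7]
after L5 α=0: [1035/7, 75, 1103/7]
after L6 α=1/2: [2393/14, 84, 898/7]
→ [171, 84, 128]

(1,2) stack=L1,L2,L4,L5,L6,L7; from [0,0,0]:
L1 α=0: [0, 0, 0]
L2 α=3/5: [0, 147/5, 606/5]
L4 α=2/3: [152/3, 2387/15, 1966/15]
L5 α=1/4: [373/4, 2387/20, 2891/20]
L6 α=1/2: [1381/8, 2567/40, 5791/40]
L7 α=6/7: [7717/56, 60407/280, 1993/40]
→ [138, 216, 50]


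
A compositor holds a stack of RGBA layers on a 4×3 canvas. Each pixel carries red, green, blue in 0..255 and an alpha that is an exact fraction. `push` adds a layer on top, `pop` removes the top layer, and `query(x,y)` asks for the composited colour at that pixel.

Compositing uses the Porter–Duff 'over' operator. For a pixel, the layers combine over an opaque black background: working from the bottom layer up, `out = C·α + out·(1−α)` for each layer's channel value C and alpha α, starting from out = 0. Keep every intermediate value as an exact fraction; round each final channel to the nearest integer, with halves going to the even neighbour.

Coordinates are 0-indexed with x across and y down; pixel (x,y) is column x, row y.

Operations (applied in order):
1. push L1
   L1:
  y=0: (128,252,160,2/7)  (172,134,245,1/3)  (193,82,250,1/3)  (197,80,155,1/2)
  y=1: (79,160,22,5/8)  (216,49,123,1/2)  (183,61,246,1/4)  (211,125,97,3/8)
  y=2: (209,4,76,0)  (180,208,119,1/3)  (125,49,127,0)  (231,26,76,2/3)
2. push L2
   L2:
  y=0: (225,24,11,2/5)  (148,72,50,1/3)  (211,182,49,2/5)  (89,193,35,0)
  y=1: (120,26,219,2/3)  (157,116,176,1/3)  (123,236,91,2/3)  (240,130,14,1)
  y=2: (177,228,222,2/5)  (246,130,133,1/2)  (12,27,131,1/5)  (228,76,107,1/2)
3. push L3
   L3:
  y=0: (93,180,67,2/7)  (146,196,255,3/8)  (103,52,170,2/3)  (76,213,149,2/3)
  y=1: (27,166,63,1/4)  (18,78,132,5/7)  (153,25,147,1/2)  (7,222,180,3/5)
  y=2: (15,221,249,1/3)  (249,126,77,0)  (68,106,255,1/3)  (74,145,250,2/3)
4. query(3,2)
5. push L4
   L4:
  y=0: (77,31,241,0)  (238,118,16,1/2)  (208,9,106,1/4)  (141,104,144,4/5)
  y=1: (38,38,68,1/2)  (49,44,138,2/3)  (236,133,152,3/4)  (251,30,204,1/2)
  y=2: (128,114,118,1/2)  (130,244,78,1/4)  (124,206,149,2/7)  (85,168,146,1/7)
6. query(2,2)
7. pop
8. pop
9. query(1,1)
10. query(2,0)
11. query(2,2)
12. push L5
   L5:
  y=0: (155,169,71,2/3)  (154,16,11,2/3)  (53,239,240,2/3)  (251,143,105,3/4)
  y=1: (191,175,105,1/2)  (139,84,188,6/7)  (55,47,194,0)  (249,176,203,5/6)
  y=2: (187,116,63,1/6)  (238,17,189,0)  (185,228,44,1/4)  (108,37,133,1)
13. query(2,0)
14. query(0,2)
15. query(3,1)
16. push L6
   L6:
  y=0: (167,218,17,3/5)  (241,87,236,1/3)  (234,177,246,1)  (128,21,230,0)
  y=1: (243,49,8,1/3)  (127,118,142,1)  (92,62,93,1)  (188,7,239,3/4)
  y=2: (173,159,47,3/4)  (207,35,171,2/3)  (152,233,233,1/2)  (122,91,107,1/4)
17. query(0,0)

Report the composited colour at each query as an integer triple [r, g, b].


query (3,2) [L1,L2,L3] — begin 0,0,0
+L1 (α=2/3) → [154, 52/3, 152/3]
+L2 (α=1/2) → [191, 140/3, 473/6]
+L3 (α=2/3) → [113, 1010/9, 3473/18]
→ [113, 112, 193]

query (2,2) [L1,L2,L3,L4] — begin 0,0,0
after L1 α=0: [0, 0, 0]
after L2 α=1/5: [12/5, 27/5, 131/5]
after L3 α=1/3: [364/15, 584/15, 1537/15]
after L4 α=2/7: [1108/21, 260/3, 2431/21]
rounded: [53, 87, 116]

query (1,1) [L1,L2] — begin 0,0,0
after L1 α=1/2: [108, 49/2, 123/2]
after L2 α=1/3: [373/3, 55, 299/3]
= [124, 55, 100]

query (2,0) [L1,L2] — begin 0,0,0
L1 α=1/3: [193/3, 82/3, 250/3]
L2 α=2/5: [123, 446/5, 348/5]
rounded: [123, 89, 70]

query (2,2) [L1,L2] — begin 0,0,0
after L1 α=0: [0, 0, 0]
after L2 α=1/5: [12/5, 27/5, 131/5]
→ [2, 5, 26]

query (2,0) [L1,L2,L5] — begin 0,0,0
after L1 α=1/3: [193/3, 82/3, 250/3]
after L2 α=2/5: [123, 446/5, 348/5]
after L5 α=2/3: [229/3, 2836/15, 916/5]
= [76, 189, 183]

(0,2) stack=L1,L2,L5; from [0,0,0]:
L1 α=0: [0, 0, 0]
L2 α=2/5: [354/5, 456/5, 444/5]
L5 α=1/6: [541/6, 286/3, 169/2]
→ [90, 95, 84]

query (3,1) [L1,L2,L5] — begin 0,0,0
+L1 (α=3/8) → [633/8, 375/8, 291/8]
+L2 (α=1) → [240, 130, 14]
+L5 (α=5/6) → [495/2, 505/3, 343/2]
rounded: [248, 168, 172]

(0,0) stack=L1,L2,L5,L6; from [0,0,0]:
+L1 (α=2/7) → [256/7, 72, 320/7]
+L2 (α=2/5) → [3918/35, 264/5, 1114/35]
+L5 (α=2/3) → [14768/105, 1954/15, 2028/35]
+L6 (α=3/5) → [82141/525, 13718/75, 5841/175]
= [156, 183, 33]


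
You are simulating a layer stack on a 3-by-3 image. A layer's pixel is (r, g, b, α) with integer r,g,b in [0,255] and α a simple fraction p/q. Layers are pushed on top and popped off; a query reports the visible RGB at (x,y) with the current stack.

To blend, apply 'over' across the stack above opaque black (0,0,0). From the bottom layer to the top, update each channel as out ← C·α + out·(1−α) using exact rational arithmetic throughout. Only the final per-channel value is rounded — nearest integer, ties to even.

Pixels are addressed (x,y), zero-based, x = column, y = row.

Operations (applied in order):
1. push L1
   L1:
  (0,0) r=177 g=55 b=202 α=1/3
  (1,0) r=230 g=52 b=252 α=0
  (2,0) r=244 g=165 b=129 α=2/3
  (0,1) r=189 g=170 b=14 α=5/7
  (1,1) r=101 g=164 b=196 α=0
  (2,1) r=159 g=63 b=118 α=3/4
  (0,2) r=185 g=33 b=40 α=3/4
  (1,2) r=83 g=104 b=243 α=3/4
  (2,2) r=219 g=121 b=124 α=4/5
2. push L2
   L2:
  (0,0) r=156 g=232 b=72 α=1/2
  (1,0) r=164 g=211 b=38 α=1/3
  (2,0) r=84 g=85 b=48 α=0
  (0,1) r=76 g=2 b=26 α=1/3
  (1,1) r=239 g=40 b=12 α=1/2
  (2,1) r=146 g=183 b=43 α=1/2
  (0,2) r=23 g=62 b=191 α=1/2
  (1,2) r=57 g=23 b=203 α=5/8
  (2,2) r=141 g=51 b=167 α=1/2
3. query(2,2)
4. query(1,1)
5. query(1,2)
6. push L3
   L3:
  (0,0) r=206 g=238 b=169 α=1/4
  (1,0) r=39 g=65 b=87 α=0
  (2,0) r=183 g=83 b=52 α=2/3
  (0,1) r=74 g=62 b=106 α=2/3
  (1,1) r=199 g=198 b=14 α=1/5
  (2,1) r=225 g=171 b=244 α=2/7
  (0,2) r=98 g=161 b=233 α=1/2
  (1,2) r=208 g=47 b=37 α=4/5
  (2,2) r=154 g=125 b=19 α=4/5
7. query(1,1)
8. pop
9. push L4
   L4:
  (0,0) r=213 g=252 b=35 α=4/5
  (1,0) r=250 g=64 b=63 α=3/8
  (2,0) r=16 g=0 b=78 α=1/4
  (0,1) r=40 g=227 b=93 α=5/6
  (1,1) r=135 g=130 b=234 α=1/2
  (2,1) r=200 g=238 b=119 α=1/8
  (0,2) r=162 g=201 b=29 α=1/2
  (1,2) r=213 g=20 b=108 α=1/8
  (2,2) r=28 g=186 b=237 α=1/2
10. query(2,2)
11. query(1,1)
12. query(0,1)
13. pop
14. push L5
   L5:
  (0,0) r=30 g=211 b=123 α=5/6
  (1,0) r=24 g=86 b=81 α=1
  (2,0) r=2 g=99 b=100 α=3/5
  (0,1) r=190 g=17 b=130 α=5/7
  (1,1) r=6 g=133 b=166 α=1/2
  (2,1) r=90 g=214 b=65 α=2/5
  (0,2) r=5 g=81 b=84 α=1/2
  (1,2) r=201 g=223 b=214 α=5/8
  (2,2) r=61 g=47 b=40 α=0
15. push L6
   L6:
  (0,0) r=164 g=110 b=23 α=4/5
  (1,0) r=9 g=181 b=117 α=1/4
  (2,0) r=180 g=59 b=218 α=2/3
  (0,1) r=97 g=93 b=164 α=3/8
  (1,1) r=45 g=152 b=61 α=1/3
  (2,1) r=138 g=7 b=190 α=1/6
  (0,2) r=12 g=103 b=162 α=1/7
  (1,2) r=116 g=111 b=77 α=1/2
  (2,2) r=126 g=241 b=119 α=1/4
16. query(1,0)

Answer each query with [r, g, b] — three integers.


query (2,2) [L1,L2] — begin 0,0,0
after L1 α=4/5: [876/5, 484/5, 496/5]
after L2 α=1/2: [1581/10, 739/10, 1331/10]
rounded: [158, 74, 133]

query (1,1) [L1,L2] — begin 0,0,0
+L1 (α=0) → [0, 0, 0]
+L2 (α=1/2) → [239/2, 20, 6]
= [120, 20, 6]

(1,2) stack=L1,L2; from [0,0,0]:
+L1 (α=3/4) → [249/4, 78, 729/4]
+L2 (α=5/8) → [1887/32, 349/8, 6247/32]
→ [59, 44, 195]

query (1,1) [L1,L2,L3] — begin 0,0,0
+L1 (α=0) → [0, 0, 0]
+L2 (α=1/2) → [239/2, 20, 6]
+L3 (α=1/5) → [677/5, 278/5, 38/5]
→ [135, 56, 8]

at x=2,y=2 over L1,L2,L4:
after L1 α=4/5: [876/5, 484/5, 496/5]
after L2 α=1/2: [1581/10, 739/10, 1331/10]
after L4 α=1/2: [1861/20, 2599/20, 3701/20]
→ [93, 130, 185]

query (1,1) [L1,L2,L4] — begin 0,0,0
+L1 (α=0) → [0, 0, 0]
+L2 (α=1/2) → [239/2, 20, 6]
+L4 (α=1/2) → [509/4, 75, 120]
rounded: [127, 75, 120]

query (0,1) [L1,L2,L4] — begin 0,0,0
after L1 α=5/7: [135, 850/7, 10]
after L2 α=1/3: [346/3, 1714/21, 46/3]
after L4 α=5/6: [473/9, 25549/126, 1441/18]
= [53, 203, 80]

(1,0) stack=L1,L2,L5,L6; from [0,0,0]:
after L1 α=0: [0, 0, 0]
after L2 α=1/3: [164/3, 211/3, 38/3]
after L5 α=1: [24, 86, 81]
after L6 α=1/4: [81/4, 439/4, 90]
rounded: [20, 110, 90]


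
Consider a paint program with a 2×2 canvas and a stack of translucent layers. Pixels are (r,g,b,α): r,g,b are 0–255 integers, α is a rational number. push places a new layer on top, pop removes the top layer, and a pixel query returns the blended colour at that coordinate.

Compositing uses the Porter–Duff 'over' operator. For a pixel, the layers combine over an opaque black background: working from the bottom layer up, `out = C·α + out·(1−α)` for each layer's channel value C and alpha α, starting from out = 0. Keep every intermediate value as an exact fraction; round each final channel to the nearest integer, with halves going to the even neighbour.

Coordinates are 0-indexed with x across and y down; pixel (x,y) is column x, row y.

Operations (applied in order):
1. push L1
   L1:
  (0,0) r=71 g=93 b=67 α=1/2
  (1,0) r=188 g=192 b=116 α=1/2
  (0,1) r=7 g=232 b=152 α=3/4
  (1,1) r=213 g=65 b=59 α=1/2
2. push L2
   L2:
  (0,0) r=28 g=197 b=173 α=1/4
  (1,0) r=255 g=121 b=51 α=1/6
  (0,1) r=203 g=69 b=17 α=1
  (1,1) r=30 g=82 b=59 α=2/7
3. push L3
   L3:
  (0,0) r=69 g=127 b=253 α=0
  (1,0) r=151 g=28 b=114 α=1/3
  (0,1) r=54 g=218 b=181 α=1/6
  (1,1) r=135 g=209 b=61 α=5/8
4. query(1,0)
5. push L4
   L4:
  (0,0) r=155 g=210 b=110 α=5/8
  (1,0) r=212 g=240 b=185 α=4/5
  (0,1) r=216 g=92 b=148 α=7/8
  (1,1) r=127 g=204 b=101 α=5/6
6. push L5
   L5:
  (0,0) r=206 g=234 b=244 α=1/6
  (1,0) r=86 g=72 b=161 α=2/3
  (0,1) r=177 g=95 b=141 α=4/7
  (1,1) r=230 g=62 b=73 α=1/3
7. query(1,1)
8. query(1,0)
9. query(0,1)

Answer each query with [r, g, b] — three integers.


(1,0) stack=L1,L2,L3; from [0,0,0]:
after L1 α=1/2: [94, 96, 58]
after L2 α=1/6: [725/6, 601/6, 341/6]
after L3 α=1/3: [1178/9, 685/9, 683/9]
→ [131, 76, 76]

at x=1,y=1 over L1,L2,L3,L4,L5:
+L1 (α=1/2) → [213/2, 65/2, 59/2]
+L2 (α=2/7) → [1185/14, 653/14, 531/14]
+L3 (α=5/8) → [13005/112, 16589/112, 5863/112]
+L4 (α=5/6) → [84125/672, 130829/672, 62423/672]
+L5 (α=1/3) → [161405/1008, 151661/1008, 86951/1008]
= [160, 150, 86]

at x=1,y=0 over L1,L2,L3,L4,L5:
+L1 (α=1/2) → [94, 96, 58]
+L2 (α=1/6) → [725/6, 601/6, 341/6]
+L3 (α=1/3) → [1178/9, 685/9, 683/9]
+L4 (α=4/5) → [1762/9, 1865/9, 7343/45]
+L5 (α=2/3) → [3310/27, 3161/27, 21833/135]
rounded: [123, 117, 162]

query (0,1) [L1,L2,L3,L4,L5] — begin 0,0,0
L1 α=3/4: [21/4, 174, 114]
L2 α=1: [203, 69, 17]
L3 α=1/6: [1069/6, 563/6, 133/3]
L4 α=7/8: [10141/48, 4427/48, 3241/24]
L5 α=4/7: [3067/16, 1501/16, 7753/56]
→ [192, 94, 138]
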